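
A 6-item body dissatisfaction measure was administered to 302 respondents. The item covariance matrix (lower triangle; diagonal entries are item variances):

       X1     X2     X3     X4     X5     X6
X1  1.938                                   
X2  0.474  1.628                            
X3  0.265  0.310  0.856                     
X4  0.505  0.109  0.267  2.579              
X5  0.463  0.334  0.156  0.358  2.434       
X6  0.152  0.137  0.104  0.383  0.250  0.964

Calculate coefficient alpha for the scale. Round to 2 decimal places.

coefficient alpha = 0.54

sum of item variances = 1.938 + 1.628 + 0.856 + 2.579 + 2.434 + 0.964 = 10.399
Σ_{i<j} σ_ij = 4.267
total variance = 10.399 + 2 × 4.267 = 18.933
α = (k/(k−1))·(1 − sum of item variances/total variance) = (6/5)·(1 − 10.399/18.933) = 0.54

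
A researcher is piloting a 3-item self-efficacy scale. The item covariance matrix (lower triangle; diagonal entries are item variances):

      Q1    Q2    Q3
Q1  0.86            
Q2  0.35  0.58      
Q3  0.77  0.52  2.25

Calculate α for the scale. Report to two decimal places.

α = 0.71

sum of item variances = 0.86 + 0.58 + 2.25 = 3.69
Σ_{i<j} σ_ij = 1.64
σ²_total = 3.69 + 2 × 1.64 = 6.97
α = (k/(k−1))·(1 − sum of item variances/σ²_total) = (3/2)·(1 − 3.69/6.97) = 0.71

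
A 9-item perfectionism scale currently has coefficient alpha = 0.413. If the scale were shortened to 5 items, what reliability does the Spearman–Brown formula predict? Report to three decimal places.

predicted reliability = 0.281

Length factor m = 5/9 = 0.5556
α' = m·α / (1 − (1−m)·α)
   = 5/9 × 0.413 / (1 − (1 − 5/9) × 0.413)
   = 0.2294 / 0.8164 = 0.281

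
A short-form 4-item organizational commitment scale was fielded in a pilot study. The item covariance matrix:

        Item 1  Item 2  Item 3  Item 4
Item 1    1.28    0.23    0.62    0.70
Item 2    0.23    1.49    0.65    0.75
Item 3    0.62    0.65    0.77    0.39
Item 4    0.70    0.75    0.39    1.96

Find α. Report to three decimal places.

ΣVar(i) = 1.28 + 1.49 + 0.77 + 1.96 = 5.50
Σ_{i<j} σ_ij = 3.34
σ²_total = 5.50 + 2 × 3.34 = 12.18
α = (k/(k−1))·(1 − ΣVar(i)/σ²_total) = (4/3)·(1 − 5.50/12.18) = 0.731

α = 0.731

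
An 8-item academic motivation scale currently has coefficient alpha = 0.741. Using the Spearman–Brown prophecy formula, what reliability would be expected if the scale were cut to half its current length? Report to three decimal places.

Length factor m = 1/2
α' = m·α / (1 − (1−m)·α)
   = 1/2 × 0.741 / (1 − (1 − 1/2) × 0.741)
   = 0.3705 / 0.6295 = 0.589

predicted reliability = 0.589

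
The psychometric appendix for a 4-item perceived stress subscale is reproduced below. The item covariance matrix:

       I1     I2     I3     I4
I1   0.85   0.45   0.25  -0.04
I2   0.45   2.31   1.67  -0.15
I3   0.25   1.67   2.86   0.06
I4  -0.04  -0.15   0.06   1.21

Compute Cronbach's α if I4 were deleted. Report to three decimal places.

α = 0.661

Remaining items: I1, I2, I3 (k = 3).
Σσᵢ² = 0.85 + 2.31 + 2.86 = 6.02
total variance = 6.02 + 2 × 2.37 = 10.76
α (item deleted) = (3/2)·(1 − 6.02/10.76) = 0.661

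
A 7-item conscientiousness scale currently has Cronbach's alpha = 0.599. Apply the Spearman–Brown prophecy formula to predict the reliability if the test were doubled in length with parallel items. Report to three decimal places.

predicted reliability = 0.749

Length factor m = 2
α' = m·α / (1 + (m−1)·α)
   = 2 × 0.599 / (1 + (2 − 1) × 0.599)
   = 1.1980 / 1.5990 = 0.749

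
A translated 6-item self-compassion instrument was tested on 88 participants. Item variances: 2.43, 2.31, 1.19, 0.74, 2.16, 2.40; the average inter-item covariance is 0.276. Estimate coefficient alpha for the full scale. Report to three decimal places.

coefficient alpha = 0.509

ΣVar(i) = 2.43 + 2.31 + 1.19 + 0.74 + 2.16 + 2.40 = 11.23
Sum of the 15 distinct covariances = 15 × 0.276 = 4.140
σ²_T = ΣVar(i) + 2·Σcov = 11.23 + 2 × 4.140 = 19.510
α = (6/5)·(1 − 11.23/19.510) = 0.509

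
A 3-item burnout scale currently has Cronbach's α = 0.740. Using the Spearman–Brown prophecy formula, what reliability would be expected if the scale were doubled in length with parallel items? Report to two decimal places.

predicted reliability = 0.85

Length factor m = 2
α' = m·α / (1 + (m−1)·α)
   = 2 × 0.740 / (1 + (2 − 1) × 0.740)
   = 1.4800 / 1.7400 = 0.85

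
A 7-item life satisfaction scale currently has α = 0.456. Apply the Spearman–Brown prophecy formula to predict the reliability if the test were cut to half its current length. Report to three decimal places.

predicted reliability = 0.295

Length factor m = 1/2
α' = m·α / (1 − (1−m)·α)
   = 1/2 × 0.456 / (1 − (1 − 1/2) × 0.456)
   = 0.2280 / 0.7720 = 0.295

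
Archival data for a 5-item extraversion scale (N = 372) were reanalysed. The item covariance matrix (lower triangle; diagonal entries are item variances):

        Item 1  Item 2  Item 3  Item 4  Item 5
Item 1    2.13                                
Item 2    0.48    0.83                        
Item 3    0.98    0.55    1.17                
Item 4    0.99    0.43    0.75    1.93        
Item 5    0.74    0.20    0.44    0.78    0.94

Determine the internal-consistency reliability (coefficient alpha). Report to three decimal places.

sum of item variances = 2.13 + 0.83 + 1.17 + 1.93 + 0.94 = 7.00
Sum of off-diagonal covariances = 6.34
total variance = 7.00 + 2 × 6.34 = 19.68
α = (k/(k−1))·(1 − sum of item variances/total variance) = (5/4)·(1 − 7.00/19.68) = 0.805

coefficient alpha = 0.805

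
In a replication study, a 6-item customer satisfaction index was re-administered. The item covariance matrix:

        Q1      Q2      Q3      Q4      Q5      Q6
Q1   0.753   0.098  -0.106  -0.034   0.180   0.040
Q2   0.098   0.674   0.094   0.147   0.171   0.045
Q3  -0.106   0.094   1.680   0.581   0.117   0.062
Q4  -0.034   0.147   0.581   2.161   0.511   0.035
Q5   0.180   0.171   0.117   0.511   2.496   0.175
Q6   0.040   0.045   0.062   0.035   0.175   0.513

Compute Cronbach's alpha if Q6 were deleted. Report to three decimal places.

Remaining items: Q1, Q2, Q3, Q4, Q5 (k = 5).
sum of item variances = 0.753 + 0.674 + 1.680 + 2.161 + 2.496 = 7.764
σ²_T = 7.764 + 2 × 1.759 = 11.282
α (item deleted) = (5/4)·(1 − 7.764/11.282) = 0.390

α = 0.390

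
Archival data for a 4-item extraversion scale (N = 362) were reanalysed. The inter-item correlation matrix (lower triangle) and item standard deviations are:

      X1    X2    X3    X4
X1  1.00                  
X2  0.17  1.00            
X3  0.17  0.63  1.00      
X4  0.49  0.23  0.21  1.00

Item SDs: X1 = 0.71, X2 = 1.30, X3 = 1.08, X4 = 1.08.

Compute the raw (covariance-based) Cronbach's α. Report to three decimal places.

Cronbach's α = 0.644

Σσ²ᵢ = 0.71² + 1.30² + 1.08² + 1.08² = 4.5269
Covariances σ_ij = r_ij · s_i · s_j:
  σ(X1,X2) = 0.17 × 0.71 × 1.30 = 0.1569
  σ(X1,X3) = 0.17 × 0.71 × 1.08 = 0.1304
  σ(X1,X4) = 0.49 × 0.71 × 1.08 = 0.3757
  σ(X2,X3) = 0.63 × 1.30 × 1.08 = 0.8845
  σ(X2,X4) = 0.23 × 1.30 × 1.08 = 0.3229
  σ(X3,X4) = 0.21 × 1.08 × 1.08 = 0.2449
σ²_T = Σσ²ᵢ + 2·Σσ_ij = 4.5269 + 2 × 2.1153 = 8.7575
α = (4/3)·(1 − 4.5269/8.7575) = 0.644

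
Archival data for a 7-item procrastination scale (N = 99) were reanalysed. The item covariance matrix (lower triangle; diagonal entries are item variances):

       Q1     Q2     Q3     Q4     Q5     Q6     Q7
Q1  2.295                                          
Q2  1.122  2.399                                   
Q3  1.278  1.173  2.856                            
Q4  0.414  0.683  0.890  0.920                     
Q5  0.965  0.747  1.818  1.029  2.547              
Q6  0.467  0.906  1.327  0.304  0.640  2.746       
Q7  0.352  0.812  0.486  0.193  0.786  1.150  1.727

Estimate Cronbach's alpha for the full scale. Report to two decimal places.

Cronbach's alpha = 0.81

sum of item variances = 2.295 + 2.399 + 2.856 + 0.920 + 2.547 + 2.746 + 1.727 = 15.490
Sum of off-diagonal covariances = 17.542
σ²_total = 15.490 + 2 × 17.542 = 50.574
α = (k/(k−1))·(1 − sum of item variances/σ²_total) = (7/6)·(1 − 15.490/50.574) = 0.81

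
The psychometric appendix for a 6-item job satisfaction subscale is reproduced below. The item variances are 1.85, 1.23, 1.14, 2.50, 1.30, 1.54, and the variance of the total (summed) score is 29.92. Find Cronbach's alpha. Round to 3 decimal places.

Cronbach's alpha = 0.817

ΣVar(i) = 1.85 + 1.23 + 1.14 + 2.50 + 1.30 + 1.54 = 9.56
α = (k/(k−1))·(1 − ΣVar(i)/σ²_T) = (6/5)·(1 − 9.56/29.92) = 0.817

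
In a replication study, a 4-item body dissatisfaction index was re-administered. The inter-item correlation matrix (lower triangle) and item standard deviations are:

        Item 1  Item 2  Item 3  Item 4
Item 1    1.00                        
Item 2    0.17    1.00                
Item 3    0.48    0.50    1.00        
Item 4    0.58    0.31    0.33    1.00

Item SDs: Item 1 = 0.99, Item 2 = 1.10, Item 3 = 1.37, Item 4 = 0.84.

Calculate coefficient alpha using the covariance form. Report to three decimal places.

coefficient alpha = 0.712

Σσ²ᵢ = 0.99² + 1.10² + 1.37² + 0.84² = 4.7726
Covariances σ_ij = r_ij · s_i · s_j:
  σ(Item 1,Item 2) = 0.17 × 0.99 × 1.10 = 0.1851
  σ(Item 1,Item 3) = 0.48 × 0.99 × 1.37 = 0.6510
  σ(Item 1,Item 4) = 0.58 × 0.99 × 0.84 = 0.4823
  σ(Item 2,Item 3) = 0.50 × 1.10 × 1.37 = 0.7535
  σ(Item 2,Item 4) = 0.31 × 1.10 × 0.84 = 0.2864
  σ(Item 3,Item 4) = 0.33 × 1.37 × 0.84 = 0.3798
σ²_T = Σσ²ᵢ + 2·Σσ_ij = 4.7726 + 2 × 2.7381 = 10.2488
α = (4/3)·(1 − 4.7726/10.2488) = 0.712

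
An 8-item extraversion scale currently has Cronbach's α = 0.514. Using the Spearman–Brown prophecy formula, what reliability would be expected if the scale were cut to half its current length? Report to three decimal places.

predicted reliability = 0.346

Length factor m = 1/2
α' = m·α / (1 − (1−m)·α)
   = 1/2 × 0.514 / (1 − (1 − 1/2) × 0.514)
   = 0.2570 / 0.7430 = 0.346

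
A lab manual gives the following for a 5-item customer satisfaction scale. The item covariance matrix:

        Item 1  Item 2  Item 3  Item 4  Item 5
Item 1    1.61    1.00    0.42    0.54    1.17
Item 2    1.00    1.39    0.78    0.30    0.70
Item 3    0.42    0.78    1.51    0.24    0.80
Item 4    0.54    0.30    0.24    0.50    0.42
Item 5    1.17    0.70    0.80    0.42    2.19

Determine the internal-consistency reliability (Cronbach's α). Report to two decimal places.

Cronbach's α = 0.80

ΣVar(i) = 1.61 + 1.39 + 1.51 + 0.50 + 2.19 = 7.20
Sum of the distinct covariances = 6.37
Var(T) = 7.20 + 2 × 6.37 = 19.94
α = (k/(k−1))·(1 − ΣVar(i)/Var(T)) = (5/4)·(1 − 7.20/19.94) = 0.80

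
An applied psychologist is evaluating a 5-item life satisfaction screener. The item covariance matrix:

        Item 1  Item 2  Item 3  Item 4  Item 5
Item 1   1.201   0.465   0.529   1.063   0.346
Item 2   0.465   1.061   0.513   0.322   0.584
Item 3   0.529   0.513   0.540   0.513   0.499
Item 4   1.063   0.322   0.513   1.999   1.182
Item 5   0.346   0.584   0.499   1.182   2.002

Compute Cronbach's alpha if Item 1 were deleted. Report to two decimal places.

Remaining items: Item 2, Item 3, Item 4, Item 5 (k = 4).
ΣVar(i) = 1.061 + 0.540 + 1.999 + 2.002 = 5.602
σ²_total = 5.602 + 2 × 3.613 = 12.828
α (item deleted) = (4/3)·(1 − 5.602/12.828) = 0.75

α = 0.75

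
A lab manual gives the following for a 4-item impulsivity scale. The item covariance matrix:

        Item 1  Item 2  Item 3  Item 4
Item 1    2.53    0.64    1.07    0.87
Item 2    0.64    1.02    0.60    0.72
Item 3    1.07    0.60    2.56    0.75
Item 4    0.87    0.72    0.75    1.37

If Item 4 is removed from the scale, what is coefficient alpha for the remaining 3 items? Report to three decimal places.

coefficient alpha = 0.646

Remaining items: Item 1, Item 2, Item 3 (k = 3).
sum of item variances = 2.53 + 1.02 + 2.56 = 6.11
σ²_total = 6.11 + 2 × 2.31 = 10.73
α (item deleted) = (3/2)·(1 − 6.11/10.73) = 0.646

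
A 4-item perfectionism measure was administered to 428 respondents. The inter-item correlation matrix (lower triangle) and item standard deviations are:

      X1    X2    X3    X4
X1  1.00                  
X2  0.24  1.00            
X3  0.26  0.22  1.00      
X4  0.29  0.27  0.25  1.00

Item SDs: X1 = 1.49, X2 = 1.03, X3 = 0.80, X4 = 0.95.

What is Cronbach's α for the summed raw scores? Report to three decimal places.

α = 0.556

Σσ²ᵢ = 1.49² + 1.03² + 0.80² + 0.95² = 4.8235
Covariances σ_ij = r_ij · s_i · s_j:
  σ(X1,X2) = 0.24 × 1.49 × 1.03 = 0.3683
  σ(X1,X3) = 0.26 × 1.49 × 0.80 = 0.3099
  σ(X1,X4) = 0.29 × 1.49 × 0.95 = 0.4105
  σ(X2,X3) = 0.22 × 1.03 × 0.80 = 0.1813
  σ(X2,X4) = 0.27 × 1.03 × 0.95 = 0.2642
  σ(X3,X4) = 0.25 × 0.80 × 0.95 = 0.1900
σ²_T = Σσ²ᵢ + 2·Σσ_ij = 4.8235 + 2 × 1.7242 = 8.2719
α = (4/3)·(1 − 4.8235/8.2719) = 0.556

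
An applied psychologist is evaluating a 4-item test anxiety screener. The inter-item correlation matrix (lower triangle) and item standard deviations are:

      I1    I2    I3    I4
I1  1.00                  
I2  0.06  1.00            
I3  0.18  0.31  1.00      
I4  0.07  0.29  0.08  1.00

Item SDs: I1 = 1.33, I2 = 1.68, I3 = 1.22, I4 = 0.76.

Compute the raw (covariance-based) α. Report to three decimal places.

α = 0.429

Σσ²ᵢ = 1.33² + 1.68² + 1.22² + 0.76² = 6.6573
Covariances σ_ij = r_ij · s_i · s_j:
  σ(I1,I2) = 0.06 × 1.33 × 1.68 = 0.1341
  σ(I1,I3) = 0.18 × 1.33 × 1.22 = 0.2921
  σ(I1,I4) = 0.07 × 1.33 × 0.76 = 0.0708
  σ(I2,I3) = 0.31 × 1.68 × 1.22 = 0.6354
  σ(I2,I4) = 0.29 × 1.68 × 0.76 = 0.3703
  σ(I3,I4) = 0.08 × 1.22 × 0.76 = 0.0742
σ²_T = Σσ²ᵢ + 2·Σσ_ij = 6.6573 + 2 × 1.5769 = 9.8111
α = (4/3)·(1 − 6.6573/9.8111) = 0.429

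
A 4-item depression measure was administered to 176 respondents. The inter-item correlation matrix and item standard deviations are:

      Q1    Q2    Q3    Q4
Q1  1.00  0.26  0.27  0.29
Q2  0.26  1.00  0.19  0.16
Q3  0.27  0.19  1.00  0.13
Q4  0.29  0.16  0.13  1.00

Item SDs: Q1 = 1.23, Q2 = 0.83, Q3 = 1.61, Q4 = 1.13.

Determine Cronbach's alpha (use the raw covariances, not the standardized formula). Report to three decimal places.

Σσ²ᵢ = 1.23² + 0.83² + 1.61² + 1.13² = 6.0708
Covariances σ_ij = r_ij · s_i · s_j:
  σ(Q1,Q2) = 0.26 × 1.23 × 0.83 = 0.2654
  σ(Q1,Q3) = 0.27 × 1.23 × 1.61 = 0.5347
  σ(Q1,Q4) = 0.29 × 1.23 × 1.13 = 0.4031
  σ(Q2,Q3) = 0.19 × 0.83 × 1.61 = 0.2539
  σ(Q2,Q4) = 0.16 × 0.83 × 1.13 = 0.1501
  σ(Q3,Q4) = 0.13 × 1.61 × 1.13 = 0.2365
σ²_T = Σσ²ᵢ + 2·Σσ_ij = 6.0708 + 2 × 1.8437 = 9.7582
α = (4/3)·(1 − 6.0708/9.7582) = 0.504

Cronbach's alpha = 0.504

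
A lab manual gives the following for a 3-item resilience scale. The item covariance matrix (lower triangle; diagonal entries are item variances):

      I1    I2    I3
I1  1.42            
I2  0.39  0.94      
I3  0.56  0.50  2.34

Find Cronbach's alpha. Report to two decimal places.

α = 0.57

Σσᵢ² = 1.42 + 0.94 + 2.34 = 4.70
Sum of off-diagonal covariances = 1.45
σ²_total = 4.70 + 2 × 1.45 = 7.60
α = (k/(k−1))·(1 − Σσᵢ²/σ²_total) = (3/2)·(1 − 4.70/7.60) = 0.57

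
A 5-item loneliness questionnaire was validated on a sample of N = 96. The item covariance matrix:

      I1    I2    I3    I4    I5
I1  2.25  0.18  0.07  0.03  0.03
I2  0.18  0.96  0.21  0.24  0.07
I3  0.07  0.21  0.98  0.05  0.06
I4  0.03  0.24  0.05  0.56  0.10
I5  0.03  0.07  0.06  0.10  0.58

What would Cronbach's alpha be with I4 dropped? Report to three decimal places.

α = 0.275

Remaining items: I1, I2, I3, I5 (k = 4).
Σσᵢ² = 2.25 + 0.96 + 0.98 + 0.58 = 4.77
σ²_T = 4.77 + 2 × 0.62 = 6.01
α (item deleted) = (4/3)·(1 − 4.77/6.01) = 0.275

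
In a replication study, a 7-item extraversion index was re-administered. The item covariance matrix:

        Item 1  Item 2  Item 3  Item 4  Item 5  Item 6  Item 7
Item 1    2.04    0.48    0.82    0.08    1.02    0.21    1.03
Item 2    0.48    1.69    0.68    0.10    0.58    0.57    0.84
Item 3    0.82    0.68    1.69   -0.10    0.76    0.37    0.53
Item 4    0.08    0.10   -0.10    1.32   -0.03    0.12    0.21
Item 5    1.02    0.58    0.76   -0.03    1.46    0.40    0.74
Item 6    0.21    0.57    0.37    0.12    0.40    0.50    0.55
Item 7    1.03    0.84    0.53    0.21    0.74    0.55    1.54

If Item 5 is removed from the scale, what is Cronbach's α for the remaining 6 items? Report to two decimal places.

Remaining items: Item 1, Item 2, Item 3, Item 4, Item 6, Item 7 (k = 6).
Σσᵢ² = 2.04 + 1.69 + 1.69 + 1.32 + 0.50 + 1.54 = 8.78
total variance = 8.78 + 2 × 6.49 = 21.76
α (item deleted) = (6/5)·(1 − 8.78/21.76) = 0.72

Cronbach's α = 0.72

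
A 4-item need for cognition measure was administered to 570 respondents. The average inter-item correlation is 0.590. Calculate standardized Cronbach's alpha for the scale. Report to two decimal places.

α = 0.85

Standardized α = k·r̄ / (1 + (k−1)·r̄) = 4 × 0.590 / (1 + 3 × 0.590)
  = 2.3600 / 2.7700 = 0.85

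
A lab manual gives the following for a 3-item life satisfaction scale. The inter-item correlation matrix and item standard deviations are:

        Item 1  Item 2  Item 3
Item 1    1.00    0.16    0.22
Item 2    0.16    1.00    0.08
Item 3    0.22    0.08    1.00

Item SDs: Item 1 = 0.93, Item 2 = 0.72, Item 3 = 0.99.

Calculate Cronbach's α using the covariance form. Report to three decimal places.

Σσ²ᵢ = 0.93² + 0.72² + 0.99² = 2.3634
Covariances σ_ij = r_ij · s_i · s_j:
  σ(Item 1,Item 2) = 0.16 × 0.93 × 0.72 = 0.1071
  σ(Item 1,Item 3) = 0.22 × 0.93 × 0.99 = 0.2026
  σ(Item 2,Item 3) = 0.08 × 0.72 × 0.99 = 0.0570
σ²_T = Σσ²ᵢ + 2·Σσ_ij = 2.3634 + 2 × 0.3667 = 3.0968
α = (3/2)·(1 − 2.3634/3.0968) = 0.355

α = 0.355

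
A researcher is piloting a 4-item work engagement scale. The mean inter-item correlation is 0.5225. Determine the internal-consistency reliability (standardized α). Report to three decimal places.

standardized α = 0.814

Standardized α = k·r̄ / (1 + (k−1)·r̄) = 4 × 0.5225 / (1 + 3 × 0.5225)
  = 2.0900 / 2.5675 = 0.814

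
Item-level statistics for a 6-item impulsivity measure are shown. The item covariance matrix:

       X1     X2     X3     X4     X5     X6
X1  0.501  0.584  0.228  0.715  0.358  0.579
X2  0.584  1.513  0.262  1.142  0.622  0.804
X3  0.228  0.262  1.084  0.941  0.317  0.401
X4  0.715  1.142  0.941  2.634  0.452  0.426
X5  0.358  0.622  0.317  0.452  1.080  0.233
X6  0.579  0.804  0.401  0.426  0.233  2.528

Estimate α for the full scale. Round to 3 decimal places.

ΣVar(i) = 0.501 + 1.513 + 1.084 + 2.634 + 1.080 + 2.528 = 9.340
Sum of off-diagonal covariances = 8.064
σ²_T = 9.340 + 2 × 8.064 = 25.468
α = (k/(k−1))·(1 − ΣVar(i)/σ²_T) = (6/5)·(1 − 9.340/25.468) = 0.760

α = 0.760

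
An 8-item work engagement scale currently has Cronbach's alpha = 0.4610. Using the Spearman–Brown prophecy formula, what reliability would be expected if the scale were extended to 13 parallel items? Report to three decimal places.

Length factor m = 13/8 = 1.6250
α' = m·α / (1 + (m−1)·α)
   = 13/8 × 0.4610 / (1 + (13/8 − 1) × 0.4610)
   = 0.7491 / 1.2881 = 0.582

predicted reliability = 0.582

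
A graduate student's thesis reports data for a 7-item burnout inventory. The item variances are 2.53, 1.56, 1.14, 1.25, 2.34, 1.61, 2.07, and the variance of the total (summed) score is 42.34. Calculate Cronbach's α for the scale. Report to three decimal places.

Σσ²ᵢ = 2.53 + 1.56 + 1.14 + 1.25 + 2.34 + 1.61 + 2.07 = 12.50
α = (k/(k−1))·(1 − Σσ²ᵢ/σ²_total) = (7/6)·(1 − 12.50/42.34) = 0.822

Cronbach's α = 0.822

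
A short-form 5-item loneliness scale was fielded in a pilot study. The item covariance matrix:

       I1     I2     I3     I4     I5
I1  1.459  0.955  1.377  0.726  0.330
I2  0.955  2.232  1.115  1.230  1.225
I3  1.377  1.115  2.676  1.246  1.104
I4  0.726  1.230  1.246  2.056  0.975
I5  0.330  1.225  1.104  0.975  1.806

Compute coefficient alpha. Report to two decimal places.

coefficient alpha = 0.83

Σσᵢ² = 1.459 + 2.232 + 2.676 + 2.056 + 1.806 = 10.229
Sum of the distinct covariances = 10.283
σ²_total = 10.229 + 2 × 10.283 = 30.795
α = (k/(k−1))·(1 − Σσᵢ²/σ²_total) = (5/4)·(1 − 10.229/30.795) = 0.83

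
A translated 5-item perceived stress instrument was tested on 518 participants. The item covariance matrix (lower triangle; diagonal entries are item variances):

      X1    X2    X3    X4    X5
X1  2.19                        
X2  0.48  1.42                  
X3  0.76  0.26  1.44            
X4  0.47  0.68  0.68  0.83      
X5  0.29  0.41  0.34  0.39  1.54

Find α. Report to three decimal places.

Σσ²ᵢ = 2.19 + 1.42 + 1.44 + 0.83 + 1.54 = 7.42
Sum of the distinct covariances = 4.76
σ²_T = 7.42 + 2 × 4.76 = 16.94
α = (k/(k−1))·(1 − Σσ²ᵢ/σ²_T) = (5/4)·(1 − 7.42/16.94) = 0.702

α = 0.702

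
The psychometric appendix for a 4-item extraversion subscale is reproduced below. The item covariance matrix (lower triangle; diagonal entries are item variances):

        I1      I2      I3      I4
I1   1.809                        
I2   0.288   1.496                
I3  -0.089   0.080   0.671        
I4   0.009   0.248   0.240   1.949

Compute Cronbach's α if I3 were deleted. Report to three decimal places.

α = 0.258

Remaining items: I1, I2, I4 (k = 3).
Σσ²ᵢ = 1.809 + 1.496 + 1.949 = 5.254
Var(T) = 5.254 + 2 × 0.545 = 6.344
α (item deleted) = (3/2)·(1 − 5.254/6.344) = 0.258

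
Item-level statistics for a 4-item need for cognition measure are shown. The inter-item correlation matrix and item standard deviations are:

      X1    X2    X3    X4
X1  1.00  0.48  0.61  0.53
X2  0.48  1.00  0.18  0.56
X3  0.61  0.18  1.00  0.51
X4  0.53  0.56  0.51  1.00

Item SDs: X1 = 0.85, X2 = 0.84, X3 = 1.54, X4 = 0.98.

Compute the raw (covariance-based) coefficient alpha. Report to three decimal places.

coefficient alpha = 0.749

Σσ²ᵢ = 0.85² + 0.84² + 1.54² + 0.98² = 4.7601
Covariances σ_ij = r_ij · s_i · s_j:
  σ(X1,X2) = 0.48 × 0.85 × 0.84 = 0.3427
  σ(X1,X3) = 0.61 × 0.85 × 1.54 = 0.7985
  σ(X1,X4) = 0.53 × 0.85 × 0.98 = 0.4415
  σ(X2,X3) = 0.18 × 0.84 × 1.54 = 0.2328
  σ(X2,X4) = 0.56 × 0.84 × 0.98 = 0.4610
  σ(X3,X4) = 0.51 × 1.54 × 0.98 = 0.7697
σ²_T = Σσ²ᵢ + 2·Σσ_ij = 4.7601 + 2 × 3.0462 = 10.8525
α = (4/3)·(1 − 4.7601/10.8525) = 0.749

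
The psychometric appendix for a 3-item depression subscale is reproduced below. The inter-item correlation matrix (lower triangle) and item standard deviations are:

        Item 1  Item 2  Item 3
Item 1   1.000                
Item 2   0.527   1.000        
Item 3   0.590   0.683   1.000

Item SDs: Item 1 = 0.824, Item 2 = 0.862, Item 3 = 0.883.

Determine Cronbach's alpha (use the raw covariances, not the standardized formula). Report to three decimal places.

Σσ²ᵢ = 0.824² + 0.862² + 0.883² = 2.2017
Covariances σ_ij = r_ij · s_i · s_j:
  σ(Item 1,Item 2) = 0.527 × 0.824 × 0.862 = 0.3743
  σ(Item 1,Item 3) = 0.590 × 0.824 × 0.883 = 0.4293
  σ(Item 2,Item 3) = 0.683 × 0.862 × 0.883 = 0.5199
σ²_T = Σσ²ᵢ + 2·Σσ_ij = 2.2017 + 2 × 1.3235 = 4.8487
α = (3/2)·(1 − 2.2017/4.8487) = 0.819

α = 0.819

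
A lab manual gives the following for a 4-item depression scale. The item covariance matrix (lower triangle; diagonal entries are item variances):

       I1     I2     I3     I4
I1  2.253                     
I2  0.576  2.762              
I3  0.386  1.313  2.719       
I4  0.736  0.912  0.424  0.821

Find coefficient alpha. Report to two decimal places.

ΣVar(i) = 2.253 + 2.762 + 2.719 + 0.821 = 8.555
Σ_{i<j} σ_ij = 4.347
σ²_T = 8.555 + 2 × 4.347 = 17.249
α = (k/(k−1))·(1 − ΣVar(i)/σ²_T) = (4/3)·(1 − 8.555/17.249) = 0.67

α = 0.67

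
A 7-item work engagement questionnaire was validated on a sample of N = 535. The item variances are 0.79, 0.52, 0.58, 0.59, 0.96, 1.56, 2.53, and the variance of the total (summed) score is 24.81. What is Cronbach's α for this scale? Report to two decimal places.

ΣVar(i) = 0.79 + 0.52 + 0.58 + 0.59 + 0.96 + 1.56 + 2.53 = 7.53
α = (k/(k−1))·(1 − ΣVar(i)/σ²_T) = (7/6)·(1 − 7.53/24.81) = 0.81

Cronbach's α = 0.81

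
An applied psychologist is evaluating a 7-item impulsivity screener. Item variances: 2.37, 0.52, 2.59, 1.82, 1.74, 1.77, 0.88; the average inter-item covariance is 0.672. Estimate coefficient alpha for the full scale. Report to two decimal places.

Σσ²ᵢ = 2.37 + 0.52 + 2.59 + 1.82 + 1.74 + 1.77 + 0.88 = 11.69
Sum of the 21 distinct covariances = 21 × 0.672 = 14.112
σ²_T = Σσ²ᵢ + 2·Σcov = 11.69 + 2 × 14.112 = 39.914
α = (7/6)·(1 − 11.69/39.914) = 0.82

α = 0.82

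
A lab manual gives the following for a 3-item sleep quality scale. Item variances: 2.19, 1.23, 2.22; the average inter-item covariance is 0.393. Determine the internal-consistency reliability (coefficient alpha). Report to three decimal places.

Σσᵢ² = 2.19 + 1.23 + 2.22 = 5.64
Sum of the 3 distinct covariances = 3 × 0.393 = 1.179
total variance = Σσᵢ² + 2·Σcov = 5.64 + 2 × 1.179 = 7.998
α = (3/2)·(1 − 5.64/7.998) = 0.442

coefficient alpha = 0.442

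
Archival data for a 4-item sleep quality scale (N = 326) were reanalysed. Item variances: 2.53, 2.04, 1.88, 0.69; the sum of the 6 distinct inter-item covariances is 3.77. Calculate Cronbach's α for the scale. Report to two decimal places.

Cronbach's α = 0.68

Σσ²ᵢ = 2.53 + 2.04 + 1.88 + 0.69 = 7.14
Sum of distinct covariances = 3.77
σ²_total = Σσ²ᵢ + 2·Σcov = 7.14 + 2 × 3.77 = 14.68
α = (4/3)·(1 − 7.14/14.68) = 0.68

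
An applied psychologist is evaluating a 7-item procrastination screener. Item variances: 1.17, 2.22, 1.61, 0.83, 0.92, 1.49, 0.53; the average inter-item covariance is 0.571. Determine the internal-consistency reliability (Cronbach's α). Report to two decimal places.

sum of item variances = 1.17 + 2.22 + 1.61 + 0.83 + 0.92 + 1.49 + 0.53 = 8.77
Sum of the 21 distinct covariances = 21 × 0.571 = 11.991
σ²_T = sum of item variances + 2·Σcov = 8.77 + 2 × 11.991 = 32.752
α = (7/6)·(1 − 8.77/32.752) = 0.85

α = 0.85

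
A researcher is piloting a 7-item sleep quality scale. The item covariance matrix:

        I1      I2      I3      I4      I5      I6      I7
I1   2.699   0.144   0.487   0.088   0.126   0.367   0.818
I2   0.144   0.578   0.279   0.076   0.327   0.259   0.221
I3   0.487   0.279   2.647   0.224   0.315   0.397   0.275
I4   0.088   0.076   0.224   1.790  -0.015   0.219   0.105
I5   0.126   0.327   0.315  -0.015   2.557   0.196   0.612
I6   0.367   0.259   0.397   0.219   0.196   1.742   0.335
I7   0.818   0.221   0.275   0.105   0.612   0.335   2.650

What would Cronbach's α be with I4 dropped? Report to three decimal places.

Remaining items: I1, I2, I3, I5, I6, I7 (k = 6).
sum of item variances = 2.699 + 0.578 + 2.647 + 2.557 + 1.742 + 2.650 = 12.873
Var(T) = 12.873 + 2 × 5.158 = 23.189
α (item deleted) = (6/5)·(1 − 12.873/23.189) = 0.534

α = 0.534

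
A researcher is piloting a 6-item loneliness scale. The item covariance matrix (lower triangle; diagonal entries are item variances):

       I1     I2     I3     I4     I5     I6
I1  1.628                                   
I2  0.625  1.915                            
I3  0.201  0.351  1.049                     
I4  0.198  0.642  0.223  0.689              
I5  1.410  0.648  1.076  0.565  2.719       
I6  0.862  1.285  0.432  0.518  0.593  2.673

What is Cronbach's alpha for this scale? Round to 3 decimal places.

Σσ²ᵢ = 1.628 + 1.915 + 1.049 + 0.689 + 2.719 + 2.673 = 10.673
Σ_{i<j} σ_ij = 9.629
Var(T) = 10.673 + 2 × 9.629 = 29.931
α = (k/(k−1))·(1 − Σσ²ᵢ/Var(T)) = (6/5)·(1 − 10.673/29.931) = 0.772

α = 0.772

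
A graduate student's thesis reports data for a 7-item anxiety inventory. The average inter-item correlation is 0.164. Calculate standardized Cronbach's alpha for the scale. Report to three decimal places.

standardized Cronbach's alpha = 0.579

Standardized α = k·r̄ / (1 + (k−1)·r̄) = 7 × 0.164 / (1 + 6 × 0.164)
  = 1.1480 / 1.9840 = 0.579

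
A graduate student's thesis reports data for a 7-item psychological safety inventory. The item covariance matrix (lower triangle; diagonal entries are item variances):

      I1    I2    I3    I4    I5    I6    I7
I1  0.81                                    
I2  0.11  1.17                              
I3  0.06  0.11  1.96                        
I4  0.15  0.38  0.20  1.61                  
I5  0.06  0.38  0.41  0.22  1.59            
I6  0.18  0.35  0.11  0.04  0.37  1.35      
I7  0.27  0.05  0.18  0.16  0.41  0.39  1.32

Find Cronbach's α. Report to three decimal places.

α = 0.564

Σσᵢ² = 0.81 + 1.17 + 1.96 + 1.61 + 1.59 + 1.35 + 1.32 = 9.81
Sum of off-diagonal covariances = 4.59
total variance = 9.81 + 2 × 4.59 = 18.99
α = (k/(k−1))·(1 − Σσᵢ²/total variance) = (7/6)·(1 − 9.81/18.99) = 0.564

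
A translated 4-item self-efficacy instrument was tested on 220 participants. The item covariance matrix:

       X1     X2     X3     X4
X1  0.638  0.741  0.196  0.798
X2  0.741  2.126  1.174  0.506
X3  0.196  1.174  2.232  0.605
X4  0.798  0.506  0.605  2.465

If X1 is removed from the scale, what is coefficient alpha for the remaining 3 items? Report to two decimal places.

Remaining items: X2, X3, X4 (k = 3).
ΣVar(i) = 2.126 + 2.232 + 2.465 = 6.823
σ²_T = 6.823 + 2 × 2.285 = 11.393
α (item deleted) = (3/2)·(1 − 6.823/11.393) = 0.60

α = 0.60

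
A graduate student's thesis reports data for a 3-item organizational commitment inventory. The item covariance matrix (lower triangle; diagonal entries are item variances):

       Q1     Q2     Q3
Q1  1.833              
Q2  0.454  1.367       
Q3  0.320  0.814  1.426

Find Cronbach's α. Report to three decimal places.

Cronbach's α = 0.611

Σσ²ᵢ = 1.833 + 1.367 + 1.426 = 4.626
Sum of off-diagonal covariances = 1.588
σ²_T = 4.626 + 2 × 1.588 = 7.802
α = (k/(k−1))·(1 − Σσ²ᵢ/σ²_T) = (3/2)·(1 − 4.626/7.802) = 0.611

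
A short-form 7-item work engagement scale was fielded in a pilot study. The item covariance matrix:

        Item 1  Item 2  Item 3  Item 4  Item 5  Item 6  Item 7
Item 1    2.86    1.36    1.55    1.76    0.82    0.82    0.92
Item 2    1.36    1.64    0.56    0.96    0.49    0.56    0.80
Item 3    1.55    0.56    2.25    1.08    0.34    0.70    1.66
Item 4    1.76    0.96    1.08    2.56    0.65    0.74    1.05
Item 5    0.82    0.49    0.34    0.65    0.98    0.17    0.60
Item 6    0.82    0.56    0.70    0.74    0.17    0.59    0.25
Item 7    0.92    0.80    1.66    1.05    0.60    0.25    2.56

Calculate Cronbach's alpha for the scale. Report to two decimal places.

Σσ²ᵢ = 2.86 + 1.64 + 2.25 + 2.56 + 0.98 + 0.59 + 2.56 = 13.44
Sum of the distinct covariances = 17.84
total variance = 13.44 + 2 × 17.84 = 49.12
α = (k/(k−1))·(1 − Σσ²ᵢ/total variance) = (7/6)·(1 − 13.44/49.12) = 0.85

α = 0.85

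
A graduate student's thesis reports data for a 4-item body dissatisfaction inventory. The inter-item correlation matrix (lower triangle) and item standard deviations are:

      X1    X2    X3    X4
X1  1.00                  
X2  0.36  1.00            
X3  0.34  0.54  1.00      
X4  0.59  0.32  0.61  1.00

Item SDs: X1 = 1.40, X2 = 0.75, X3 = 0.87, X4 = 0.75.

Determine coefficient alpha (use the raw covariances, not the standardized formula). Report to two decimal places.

α = 0.73

Σσ²ᵢ = 1.40² + 0.75² + 0.87² + 0.75² = 3.8419
Covariances σ_ij = r_ij · s_i · s_j:
  σ(X1,X2) = 0.36 × 1.40 × 0.75 = 0.3780
  σ(X1,X3) = 0.34 × 1.40 × 0.87 = 0.4141
  σ(X1,X4) = 0.59 × 1.40 × 0.75 = 0.6195
  σ(X2,X3) = 0.54 × 0.75 × 0.87 = 0.3523
  σ(X2,X4) = 0.32 × 0.75 × 0.75 = 0.1800
  σ(X3,X4) = 0.61 × 0.87 × 0.75 = 0.3980
σ²_T = Σσ²ᵢ + 2·Σσ_ij = 3.8419 + 2 × 2.3419 = 8.5257
α = (4/3)·(1 − 3.8419/8.5257) = 0.73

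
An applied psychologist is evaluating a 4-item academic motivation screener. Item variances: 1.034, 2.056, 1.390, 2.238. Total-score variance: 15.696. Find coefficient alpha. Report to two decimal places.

α = 0.76

Σσᵢ² = 1.034 + 2.056 + 1.390 + 2.238 = 6.718
α = (k/(k−1))·(1 − Σσᵢ²/total variance) = (4/3)·(1 − 6.718/15.696) = 0.76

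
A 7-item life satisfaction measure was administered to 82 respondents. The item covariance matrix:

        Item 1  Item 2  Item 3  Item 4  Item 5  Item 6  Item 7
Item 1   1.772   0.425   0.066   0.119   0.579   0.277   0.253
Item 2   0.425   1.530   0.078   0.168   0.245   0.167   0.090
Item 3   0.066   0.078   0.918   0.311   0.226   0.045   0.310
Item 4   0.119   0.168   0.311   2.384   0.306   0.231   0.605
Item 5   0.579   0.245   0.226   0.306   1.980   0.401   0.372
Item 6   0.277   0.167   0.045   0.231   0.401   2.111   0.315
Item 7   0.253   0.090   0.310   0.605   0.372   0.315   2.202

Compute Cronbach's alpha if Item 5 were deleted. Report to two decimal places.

Remaining items: Item 1, Item 2, Item 3, Item 4, Item 6, Item 7 (k = 6).
sum of item variances = 1.772 + 1.530 + 0.918 + 2.384 + 2.111 + 2.202 = 10.917
Var(T) = 10.917 + 2 × 3.460 = 17.837
α (item deleted) = (6/5)·(1 − 10.917/17.837) = 0.47

α = 0.47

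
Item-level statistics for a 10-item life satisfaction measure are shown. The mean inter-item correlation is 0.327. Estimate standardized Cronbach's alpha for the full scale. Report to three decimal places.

α = 0.829

Standardized α = k·r̄ / (1 + (k−1)·r̄) = 10 × 0.327 / (1 + 9 × 0.327)
  = 3.2700 / 3.9430 = 0.829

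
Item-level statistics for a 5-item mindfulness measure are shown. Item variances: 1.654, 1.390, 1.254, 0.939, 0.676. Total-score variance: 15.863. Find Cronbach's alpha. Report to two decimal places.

Cronbach's alpha = 0.78

Σσᵢ² = 1.654 + 1.390 + 1.254 + 0.939 + 0.676 = 5.913
α = (k/(k−1))·(1 − Σσᵢ²/σ²_total) = (5/4)·(1 − 5.913/15.863) = 0.78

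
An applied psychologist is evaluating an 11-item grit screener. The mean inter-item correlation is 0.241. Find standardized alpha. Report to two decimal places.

standardized alpha = 0.78

Standardized α = k·r̄ / (1 + (k−1)·r̄) = 11 × 0.241 / (1 + 10 × 0.241)
  = 2.6510 / 3.4100 = 0.78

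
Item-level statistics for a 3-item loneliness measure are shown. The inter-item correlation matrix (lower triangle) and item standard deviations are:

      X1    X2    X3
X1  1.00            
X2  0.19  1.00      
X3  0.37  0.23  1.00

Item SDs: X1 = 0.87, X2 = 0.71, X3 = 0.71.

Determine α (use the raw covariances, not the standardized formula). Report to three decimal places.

α = 0.515

Σσ²ᵢ = 0.87² + 0.71² + 0.71² = 1.7651
Covariances σ_ij = r_ij · s_i · s_j:
  σ(X1,X2) = 0.19 × 0.87 × 0.71 = 0.1174
  σ(X1,X3) = 0.37 × 0.87 × 0.71 = 0.2285
  σ(X2,X3) = 0.23 × 0.71 × 0.71 = 0.1159
σ²_T = Σσ²ᵢ + 2·Σσ_ij = 1.7651 + 2 × 0.4618 = 2.6887
α = (3/2)·(1 − 1.7651/2.6887) = 0.515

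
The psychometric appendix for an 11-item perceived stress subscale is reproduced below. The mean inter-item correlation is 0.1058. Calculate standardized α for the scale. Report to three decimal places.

Standardized α = k·r̄ / (1 + (k−1)·r̄) = 11 × 0.1058 / (1 + 10 × 0.1058)
  = 1.1638 / 2.0580 = 0.566

α = 0.566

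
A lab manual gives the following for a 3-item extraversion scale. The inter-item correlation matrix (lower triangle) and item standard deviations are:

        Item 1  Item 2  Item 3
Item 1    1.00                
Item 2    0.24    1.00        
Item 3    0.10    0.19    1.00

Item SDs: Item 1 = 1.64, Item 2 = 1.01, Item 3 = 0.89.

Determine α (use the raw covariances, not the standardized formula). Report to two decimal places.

α = 0.36

Σσ²ᵢ = 1.64² + 1.01² + 0.89² = 4.5018
Covariances σ_ij = r_ij · s_i · s_j:
  σ(Item 1,Item 2) = 0.24 × 1.64 × 1.01 = 0.3975
  σ(Item 1,Item 3) = 0.10 × 1.64 × 0.89 = 0.1460
  σ(Item 2,Item 3) = 0.19 × 1.01 × 0.89 = 0.1708
σ²_T = Σσ²ᵢ + 2·Σσ_ij = 4.5018 + 2 × 0.7143 = 5.9304
α = (3/2)·(1 − 4.5018/5.9304) = 0.36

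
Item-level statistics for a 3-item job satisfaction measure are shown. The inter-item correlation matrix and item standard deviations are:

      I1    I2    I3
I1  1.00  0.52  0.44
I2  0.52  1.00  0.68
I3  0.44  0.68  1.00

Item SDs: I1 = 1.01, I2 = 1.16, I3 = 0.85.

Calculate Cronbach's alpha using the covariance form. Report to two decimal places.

Cronbach's alpha = 0.78

Σσ²ᵢ = 1.01² + 1.16² + 0.85² = 3.0882
Covariances σ_ij = r_ij · s_i · s_j:
  σ(I1,I2) = 0.52 × 1.01 × 1.16 = 0.6092
  σ(I1,I3) = 0.44 × 1.01 × 0.85 = 0.3777
  σ(I2,I3) = 0.68 × 1.16 × 0.85 = 0.6705
σ²_T = Σσ²ᵢ + 2·Σσ_ij = 3.0882 + 2 × 1.6574 = 6.4030
α = (3/2)·(1 − 3.0882/6.4030) = 0.78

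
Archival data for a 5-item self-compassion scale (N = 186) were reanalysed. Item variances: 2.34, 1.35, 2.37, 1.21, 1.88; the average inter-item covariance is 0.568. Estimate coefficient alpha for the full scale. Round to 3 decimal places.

Σσᵢ² = 2.34 + 1.35 + 2.37 + 1.21 + 1.88 = 9.15
Sum of the 10 distinct covariances = 10 × 0.568 = 5.680
Var(T) = Σσᵢ² + 2·Σcov = 9.15 + 2 × 5.680 = 20.510
α = (5/4)·(1 − 9.15/20.510) = 0.692

α = 0.692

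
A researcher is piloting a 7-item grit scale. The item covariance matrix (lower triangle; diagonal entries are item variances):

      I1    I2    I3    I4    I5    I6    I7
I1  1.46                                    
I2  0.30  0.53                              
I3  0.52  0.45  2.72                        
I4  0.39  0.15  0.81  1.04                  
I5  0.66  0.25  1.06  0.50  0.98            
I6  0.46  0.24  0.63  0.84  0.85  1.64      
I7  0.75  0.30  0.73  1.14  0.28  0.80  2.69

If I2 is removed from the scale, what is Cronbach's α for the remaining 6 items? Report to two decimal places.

α = 0.80

Remaining items: I1, I3, I4, I5, I6, I7 (k = 6).
Σσ²ᵢ = 1.46 + 2.72 + 1.04 + 0.98 + 1.64 + 2.69 = 10.53
Var(T) = 10.53 + 2 × 10.42 = 31.37
α (item deleted) = (6/5)·(1 − 10.53/31.37) = 0.80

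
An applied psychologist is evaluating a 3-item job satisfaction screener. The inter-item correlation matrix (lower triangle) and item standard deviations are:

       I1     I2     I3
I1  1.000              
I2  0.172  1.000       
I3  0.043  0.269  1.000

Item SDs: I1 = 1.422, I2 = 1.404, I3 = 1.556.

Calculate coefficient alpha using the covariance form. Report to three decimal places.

α = 0.364

Σσ²ᵢ = 1.422² + 1.404² + 1.556² = 6.4144
Covariances σ_ij = r_ij · s_i · s_j:
  σ(I1,I2) = 0.172 × 1.422 × 1.404 = 0.3434
  σ(I1,I3) = 0.043 × 1.422 × 1.556 = 0.0951
  σ(I2,I3) = 0.269 × 1.404 × 1.556 = 0.5877
σ²_T = Σσ²ᵢ + 2·Σσ_ij = 6.4144 + 2 × 1.0262 = 8.4668
α = (3/2)·(1 − 6.4144/8.4668) = 0.364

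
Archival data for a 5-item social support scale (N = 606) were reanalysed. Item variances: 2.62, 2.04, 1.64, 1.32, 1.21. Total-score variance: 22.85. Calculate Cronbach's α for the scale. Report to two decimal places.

α = 0.77

sum of item variances = 2.62 + 2.04 + 1.64 + 1.32 + 1.21 = 8.83
α = (k/(k−1))·(1 − sum of item variances/σ²_T) = (5/4)·(1 − 8.83/22.85) = 0.77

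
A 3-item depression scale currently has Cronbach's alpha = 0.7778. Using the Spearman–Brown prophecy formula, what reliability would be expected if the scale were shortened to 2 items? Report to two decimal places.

predicted reliability = 0.70

Length factor m = 2/3 = 0.6667
α' = m·α / (1 − (1−m)·α)
   = 2/3 × 0.7778 / (1 − (1 − 2/3) × 0.7778)
   = 0.5185 / 0.7407 = 0.70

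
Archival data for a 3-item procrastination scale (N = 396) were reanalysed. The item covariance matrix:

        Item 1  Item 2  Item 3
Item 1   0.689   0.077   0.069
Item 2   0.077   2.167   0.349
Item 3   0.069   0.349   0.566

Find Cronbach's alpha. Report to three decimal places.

Cronbach's alpha = 0.337

ΣVar(i) = 0.689 + 2.167 + 0.566 = 3.422
Sum of off-diagonal covariances = 0.495
σ²_total = 3.422 + 2 × 0.495 = 4.412
α = (k/(k−1))·(1 − ΣVar(i)/σ²_total) = (3/2)·(1 − 3.422/4.412) = 0.337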